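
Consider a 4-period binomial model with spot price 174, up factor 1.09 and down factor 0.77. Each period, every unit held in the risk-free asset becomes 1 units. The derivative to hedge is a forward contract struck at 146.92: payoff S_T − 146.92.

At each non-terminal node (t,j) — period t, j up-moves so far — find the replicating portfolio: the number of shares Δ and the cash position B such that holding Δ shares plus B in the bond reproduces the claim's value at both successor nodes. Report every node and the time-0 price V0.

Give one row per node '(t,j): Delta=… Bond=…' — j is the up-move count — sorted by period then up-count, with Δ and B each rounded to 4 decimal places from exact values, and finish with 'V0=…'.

Risk-neutral probability p* = (R−d)/(u−d) = (1−0.77)/(1.09−0.77) = 0.7187.
Terminal payoffs: V(4,0)=-85.7537, V(4,1)=-60.3340, V(4,2)=-24.3501, V(4,3)=26.5880, V(4,4)=98.6952
(3,0): S=79.4367. Δ = (V_up−V_dn)/(S_up−S_dn) = (-60.3340−-85.7537)/(86.5860−61.1663) = 1.0000. V = [p*·-60.3340 + (1−p*)·-85.7537]/1 = -67.4833. B = V − Δ·S = -146.9200.
(3,1): S=112.4494. Δ = (V_up−V_dn)/(S_up−S_dn) = (-24.3501−-60.3340)/(122.5699−86.5860) = 1.0000. V = [p*·-24.3501 + (1−p*)·-60.3340]/1 = -34.4706. B = V − Δ·S = -146.9200.
(3,2): S=159.1816. Δ = (V_up−V_dn)/(S_up−S_dn) = (26.5880−-24.3501)/(173.5080−122.5699) = 1.0000. V = [p*·26.5880 + (1−p*)·-24.3501]/1 = 12.2616. B = V − Δ·S = -146.9200.
(3,3): S=225.3350. Δ = (V_up−V_dn)/(S_up−S_dn) = (98.6952−26.5880)/(245.6152−173.5080) = 1.0000. V = [p*·98.6952 + (1−p*)·26.5880]/1 = 78.4150. B = V − Δ·S = -146.9200.
(2,0): S=103.1646. Δ = (V_up−V_dn)/(S_up−S_dn) = (-34.4706−-67.4833)/(112.4494−79.4367) = 1.0000. V = [p*·-34.4706 + (1−p*)·-67.4833]/1 = -43.7554. B = V − Δ·S = -146.9200.
(2,1): S=146.0382. Δ = (V_up−V_dn)/(S_up−S_dn) = (12.2616−-34.4706)/(159.1816−112.4494) = 1.0000. V = [p*·12.2616 + (1−p*)·-34.4706]/1 = -0.8818. B = V − Δ·S = -146.9200.
(2,2): S=206.7294. Δ = (V_up−V_dn)/(S_up−S_dn) = (78.4150−12.2616)/(225.3350−159.1816) = 1.0000. V = [p*·78.4150 + (1−p*)·12.2616]/1 = 59.8094. B = V − Δ·S = -146.9200.
(1,0): S=133.9800. Δ = (V_up−V_dn)/(S_up−S_dn) = (-0.8818−-43.7554)/(146.0382−103.1646) = 1.0000. V = [p*·-0.8818 + (1−p*)·-43.7554]/1 = -12.9400. B = V − Δ·S = -146.9200.
(1,1): S=189.6600. Δ = (V_up−V_dn)/(S_up−S_dn) = (59.8094−-0.8818)/(206.7294−146.0382) = 1.0000. V = [p*·59.8094 + (1−p*)·-0.8818]/1 = 42.7400. B = V − Δ·S = -146.9200.
(0,0): S=174.0000. Δ = (V_up−V_dn)/(S_up−S_dn) = (42.7400−-12.9400)/(189.6600−133.9800) = 1.0000. V = [p*·42.7400 + (1−p*)·-12.9400]/1 = 27.0800. B = V − Δ·S = -146.9200.
The time-0 hedge costs 27.0800, which is the no-arbitrage price.

(0,0): Delta=1.0000 Bond=-146.9200
(1,0): Delta=1.0000 Bond=-146.9200
(1,1): Delta=1.0000 Bond=-146.9200
(2,0): Delta=1.0000 Bond=-146.9200
(2,1): Delta=1.0000 Bond=-146.9200
(2,2): Delta=1.0000 Bond=-146.9200
(3,0): Delta=1.0000 Bond=-146.9200
(3,1): Delta=1.0000 Bond=-146.9200
(3,2): Delta=1.0000 Bond=-146.9200
(3,3): Delta=1.0000 Bond=-146.9200
V0=27.0800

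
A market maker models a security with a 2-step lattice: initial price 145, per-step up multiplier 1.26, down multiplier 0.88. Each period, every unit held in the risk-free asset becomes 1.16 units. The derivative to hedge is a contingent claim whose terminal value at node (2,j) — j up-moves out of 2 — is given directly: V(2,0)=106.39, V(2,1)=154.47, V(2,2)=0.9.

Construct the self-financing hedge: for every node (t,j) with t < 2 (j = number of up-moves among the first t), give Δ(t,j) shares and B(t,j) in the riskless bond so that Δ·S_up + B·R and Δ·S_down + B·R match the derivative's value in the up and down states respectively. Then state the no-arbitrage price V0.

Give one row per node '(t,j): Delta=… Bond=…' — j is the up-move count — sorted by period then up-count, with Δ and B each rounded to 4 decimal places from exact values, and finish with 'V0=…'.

(0,0): Delta=-1.5724 Bond=278.3620
(1,0): Delta=0.9916 Bond=-4.2700
(1,1): Delta=-2.2120 Bond=439.7464
V0=50.3579

The replicating-portfolio and risk-neutral prices coincide; use p* = (1.16−0.88)/(1.26−0.88) = 0.7368 for the latter.
Terminal values V(2,·): V(2,0)=106.3900, V(2,1)=154.4700, V(2,2)=0.9000
Node (1,0) S=127.6000: V=(p*·154.4700+(1−p*)·106.3900)/1.16=122.2564; Δ=(154.4700−106.3900)/(160.7760−112.2880)=0.9916; B=V−Δ·S=-4.2700
Node (1,1) S=182.7000: V=(p*·0.9000+(1−p*)·154.4700)/1.16=35.6148; Δ=(0.9000−154.4700)/(230.2020−160.7760)=-2.2120; B=V−Δ·S=439.7464
Node (0,0) S=145.0000: V=(p*·35.6148+(1−p*)·122.2564)/1.16=50.3579; Δ=(35.6148−122.2564)/(182.7000−127.6000)=-1.5724; B=V−Δ·S=278.3620
Root portfolio cost Δ·145+B reproduces V0=50.3579.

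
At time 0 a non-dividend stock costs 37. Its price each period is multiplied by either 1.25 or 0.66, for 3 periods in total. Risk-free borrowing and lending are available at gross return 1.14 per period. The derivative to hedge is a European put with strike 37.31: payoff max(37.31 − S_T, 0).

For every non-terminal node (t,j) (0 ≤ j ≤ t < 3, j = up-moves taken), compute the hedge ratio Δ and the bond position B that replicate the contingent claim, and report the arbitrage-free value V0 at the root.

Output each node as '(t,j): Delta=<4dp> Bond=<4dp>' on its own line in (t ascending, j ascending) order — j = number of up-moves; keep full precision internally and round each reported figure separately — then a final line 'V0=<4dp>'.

(0,0): Delta=-0.1952 Bond=8.3211
(1,0): Delta=-0.9581 Bond=28.1162
(1,1): Delta=-0.1029 Bond=5.2167
(2,0): Delta=-1.0000 Bond=32.7281
(2,1): Delta=-0.9530 Bond=31.8977
(2,2): Delta=0.0000 Bond=0.0000
V0=1.0995

Risk-neutral probability p* = (R−d)/(u−d) = (1.14−0.66)/(1.25−0.66) = 0.8136.
Terminal values V(3,·): V(3,0)=26.6726, V(3,1)=17.1635, V(3,2)=0.0000, V(3,3)=0.0000
(2,0): S=16.1172. Δ = (V_up−V_dn)/(S_up−S_dn) = (17.1635−26.6726)/(20.1465−10.6374) = -1.0000. V = [p*·17.1635 + (1−p*)·26.6726]/1.14 = 16.6109. B = V − Δ·S = 32.7281.
(2,1): S=30.5250. Δ = (V_up−V_dn)/(S_up−S_dn) = (0.0000−17.1635)/(38.1562−20.1465) = -0.9530. V = [p*·0.0000 + (1−p*)·17.1635]/1.14 = 2.8070. B = V − Δ·S = 31.8977.
(2,2): S=57.8125. Δ = (V_up−V_dn)/(S_up−S_dn) = (0.0000−0.0000)/(72.2656−38.1562) = 0.0000. V = [p*·0.0000 + (1−p*)·0.0000]/1.14 = 0.0000. B = V − Δ·S = 0.0000.
(1,0): S=24.4200. Δ = (V_up−V_dn)/(S_up−S_dn) = (2.8070−16.6109)/(30.5250−16.1172) = -0.9581. V = [p*·2.8070 + (1−p*)·16.6109]/1.14 = 4.7198. B = V − Δ·S = 28.1162.
(1,1): S=46.2500. Δ = (V_up−V_dn)/(S_up−S_dn) = (0.0000−2.8070)/(57.8125−30.5250) = -0.1029. V = [p*·0.0000 + (1−p*)·2.8070]/1.14 = 0.4591. B = V − Δ·S = 5.2167.
(0,0): S=37.0000. Δ = (V_up−V_dn)/(S_up−S_dn) = (0.4591−4.7198)/(46.2500−24.4200) = -0.1952. V = [p*·0.4591 + (1−p*)·4.7198]/1.14 = 1.0995. B = V − Δ·S = 8.3211.
Self-financing check: at every node Δ·S+B equals the discounted successor values.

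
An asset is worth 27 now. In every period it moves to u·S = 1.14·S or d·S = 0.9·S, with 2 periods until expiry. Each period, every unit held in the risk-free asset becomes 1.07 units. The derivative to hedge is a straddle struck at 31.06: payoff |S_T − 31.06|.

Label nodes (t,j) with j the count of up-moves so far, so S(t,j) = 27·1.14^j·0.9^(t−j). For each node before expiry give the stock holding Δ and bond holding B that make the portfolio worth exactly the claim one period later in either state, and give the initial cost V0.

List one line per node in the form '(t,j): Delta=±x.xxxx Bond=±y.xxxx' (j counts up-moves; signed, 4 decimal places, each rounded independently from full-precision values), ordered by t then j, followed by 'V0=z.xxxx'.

Under the risk-neutral measure, an up-move has probability p* = (R−d)/(u−d) = 0.7083 and values discount at R = 1.07.
Terminal values V(2,·): V(2,0)=9.1900, V(2,1)=3.3580, V(2,2)=4.0292
Node (1,0) S=24.3000: V=(p*·3.3580+(1−p*)·9.1900)/1.07=4.7280; Δ=(3.3580−9.1900)/(27.7020−21.8700)=-1.0000; B=V−Δ·S=29.0280
Node (1,1) S=30.7800: V=(p*·4.0292+(1−p*)·3.3580)/1.07=3.5826; Δ=(4.0292−3.3580)/(35.0892−27.7020)=0.0909; B=V−Δ·S=0.7860
Node (0,0) S=27.0000: V=(p*·3.5826+(1−p*)·4.7280)/1.07=3.6605; Δ=(3.5826−4.7280)/(30.7800−24.3000)=-0.1768; B=V−Δ·S=8.4329
The time-0 hedge costs 3.6605, which is the no-arbitrage price.

(0,0): Delta=-0.1768 Bond=8.4329
(1,0): Delta=-1.0000 Bond=29.0280
(1,1): Delta=0.0909 Bond=0.7860
V0=3.6605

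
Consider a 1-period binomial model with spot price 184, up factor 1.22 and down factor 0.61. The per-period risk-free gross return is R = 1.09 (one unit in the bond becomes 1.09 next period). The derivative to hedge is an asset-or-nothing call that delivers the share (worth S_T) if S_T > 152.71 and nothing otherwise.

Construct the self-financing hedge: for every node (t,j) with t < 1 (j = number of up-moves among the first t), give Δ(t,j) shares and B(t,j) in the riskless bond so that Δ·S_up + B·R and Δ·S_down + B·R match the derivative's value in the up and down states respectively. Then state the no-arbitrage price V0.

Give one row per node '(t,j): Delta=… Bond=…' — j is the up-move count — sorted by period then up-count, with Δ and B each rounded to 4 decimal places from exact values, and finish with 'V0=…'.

Under the risk-neutral measure, an up-move has probability p* = (R−d)/(u−d) = 0.7869 and values discount at R = 1.09.
At expiry t=1: V(1,0)=0.0000, V(1,1)=224.4800
  t=0,j=0: stock 184.0000 → up 224.4800 (V=224.4800), down 112.2400 (V=0.0000). Price 162.0550; hedge Δ=2.0000, bond B=-205.9450.
Self-financing check: at every node Δ·S+B equals the discounted successor values.

(0,0): Delta=2.0000 Bond=-205.9450
V0=162.0550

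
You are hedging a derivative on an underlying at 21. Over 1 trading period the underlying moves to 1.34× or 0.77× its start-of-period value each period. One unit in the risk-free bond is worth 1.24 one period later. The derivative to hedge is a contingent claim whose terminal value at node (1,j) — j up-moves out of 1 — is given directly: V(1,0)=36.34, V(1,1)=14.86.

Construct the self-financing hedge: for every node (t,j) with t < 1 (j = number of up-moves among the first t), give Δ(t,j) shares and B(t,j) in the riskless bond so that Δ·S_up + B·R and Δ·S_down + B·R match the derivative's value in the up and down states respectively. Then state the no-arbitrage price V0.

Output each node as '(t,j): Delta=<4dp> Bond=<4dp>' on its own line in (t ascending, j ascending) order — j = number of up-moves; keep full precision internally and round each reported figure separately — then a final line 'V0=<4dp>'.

Under the risk-neutral measure, an up-move has probability p* = (R−d)/(u−d) = 0.8246 and values discount at R = 1.24.
Terminal payoffs: V(1,0)=36.3400, V(1,1)=14.8600
  t=0,j=0: stock 21.0000 → up 28.1400 (V=14.8600), down 16.1700 (V=36.3400). Price 15.0229; hedge Δ=-1.7945, bond B=52.7071.
Check: Δ(0,0)·S0 + B(0,0) = 15.0229 = V0.

(0,0): Delta=-1.7945 Bond=52.7071
V0=15.0229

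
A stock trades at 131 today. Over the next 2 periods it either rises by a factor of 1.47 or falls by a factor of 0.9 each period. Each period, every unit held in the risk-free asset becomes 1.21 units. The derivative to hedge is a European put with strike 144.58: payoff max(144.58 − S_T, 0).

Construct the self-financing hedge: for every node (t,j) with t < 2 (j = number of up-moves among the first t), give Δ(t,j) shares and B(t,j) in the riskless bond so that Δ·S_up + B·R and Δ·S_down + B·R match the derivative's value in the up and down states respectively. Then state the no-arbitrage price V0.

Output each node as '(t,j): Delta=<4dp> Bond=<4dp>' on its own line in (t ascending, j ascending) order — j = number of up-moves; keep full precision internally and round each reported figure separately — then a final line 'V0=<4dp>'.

Since d<R<u, set p* = (R−d)/(u−d) = 0.5439; price each node as the discounted p*-expectation of its children.
Terminal payoffs: V(2,0)=38.4700, V(2,1)=0.0000, V(2,2)=0.0000
(1,0): S=117.9000. Δ = (V_up−V_dn)/(S_up−S_dn) = (0.0000−38.4700)/(173.3130−106.1100) = -0.5724. V = [p*·0.0000 + (1−p*)·38.4700]/1.21 = 14.5022. B = V − Δ·S = 81.9935.
(1,1): S=192.5700. Δ = (V_up−V_dn)/(S_up−S_dn) = (0.0000−0.0000)/(283.0779−173.3130) = 0.0000. V = [p*·0.0000 + (1−p*)·0.0000]/1.21 = 0.0000. B = V − Δ·S = 0.0000.
(0,0): S=131.0000. Δ = (V_up−V_dn)/(S_up−S_dn) = (0.0000−14.5022)/(192.5700−117.9000) = -0.1942. V = [p*·0.0000 + (1−p*)·14.5022]/1.21 = 5.4670. B = V − Δ·S = 30.9095.
Self-financing check: at every node Δ·S+B equals the discounted successor values.

(0,0): Delta=-0.1942 Bond=30.9095
(1,0): Delta=-0.5724 Bond=81.9935
(1,1): Delta=0.0000 Bond=0.0000
V0=5.4670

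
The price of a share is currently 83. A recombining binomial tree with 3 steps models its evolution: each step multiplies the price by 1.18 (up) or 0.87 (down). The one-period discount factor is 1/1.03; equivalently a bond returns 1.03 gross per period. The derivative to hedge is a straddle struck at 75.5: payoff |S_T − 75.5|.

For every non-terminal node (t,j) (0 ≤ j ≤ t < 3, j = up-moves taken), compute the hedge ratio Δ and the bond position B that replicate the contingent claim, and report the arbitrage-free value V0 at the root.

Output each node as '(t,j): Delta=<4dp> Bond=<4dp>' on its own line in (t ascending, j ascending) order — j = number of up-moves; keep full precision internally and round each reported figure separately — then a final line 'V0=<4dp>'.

(0,0): Delta=0.6158 Bond=-31.9748
(1,0): Delta=0.1213 Bond=2.7755
(1,1): Delta=0.9576 Bond=-66.4118
(2,0): Delta=-1.0000 Bond=73.3010
(2,1): Delta=0.8963 Bond=-63.1809
(2,2): Delta=1.0000 Bond=-73.3010
V0=19.1374

Risk-neutral probability p* = (R−d)/(u−d) = (1.03−0.87)/(1.18−0.87) = 0.5161.
Payoff layer (t=3): V(3,0)=20.8443, V(3,1)=1.3692, V(3,2)=25.0452, V(3,3)=60.8717
(2,0): S=62.8227. Δ = (V_up−V_dn)/(S_up−S_dn) = (1.3692−20.8443)/(74.1308−54.6557) = -1.0000. V = [p*·1.3692 + (1−p*)·20.8443]/1.03 = 10.4783. B = V − Δ·S = 73.3010.
(2,1): S=85.2078. Δ = (V_up−V_dn)/(S_up−S_dn) = (25.0452−1.3692)/(100.5452−74.1308) = 0.8963. V = [p*·25.0452 + (1−p*)·1.3692]/1.03 = 13.1933. B = V − Δ·S = -63.1809.
(2,2): S=115.5692. Δ = (V_up−V_dn)/(S_up−S_dn) = (60.8717−25.0452)/(136.3717−100.5452) = 1.0000. V = [p*·60.8717 + (1−p*)·25.0452]/1.03 = 42.2682. B = V − Δ·S = -73.3010.
(1,0): S=72.2100. Δ = (V_up−V_dn)/(S_up−S_dn) = (13.1933−10.4783)/(85.2078−62.8227) = 0.1213. V = [p*·13.1933 + (1−p*)·10.4783]/1.03 = 11.5336. B = V − Δ·S = 2.7755.
(1,1): S=97.9400. Δ = (V_up−V_dn)/(S_up−S_dn) = (42.2682−13.1933)/(115.5692−85.2078) = 0.9576. V = [p*·42.2682 + (1−p*)·13.1933]/1.03 = 27.3784. B = V − Δ·S = -66.4118.
(0,0): S=83.0000. Δ = (V_up−V_dn)/(S_up−S_dn) = (27.3784−11.5336)/(97.9400−72.2100) = 0.6158. V = [p*·27.3784 + (1−p*)·11.5336]/1.03 = 19.1374. B = V − Δ·S = -31.9748.
Check: Δ(0,0)·S0 + B(0,0) = 19.1374 = V0.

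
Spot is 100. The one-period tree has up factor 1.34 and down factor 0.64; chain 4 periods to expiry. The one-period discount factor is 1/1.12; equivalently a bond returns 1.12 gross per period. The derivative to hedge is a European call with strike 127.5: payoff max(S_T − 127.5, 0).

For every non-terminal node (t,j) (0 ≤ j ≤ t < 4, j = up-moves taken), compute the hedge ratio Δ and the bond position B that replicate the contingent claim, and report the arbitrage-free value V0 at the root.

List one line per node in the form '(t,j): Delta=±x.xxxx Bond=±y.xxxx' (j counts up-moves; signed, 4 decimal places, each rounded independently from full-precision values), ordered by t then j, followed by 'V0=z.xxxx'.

(0,0): Delta=0.6716 Bond=-32.9496
(1,0): Delta=0.2216 Bond=-8.1060
(1,1): Delta=0.7701 Bond=-50.1025
(2,0): Delta=0.0000 Bond=0.0000
(2,1): Delta=0.2702 Bond=-13.2398
(2,2): Delta=0.8795 Bond=-75.7658
(3,0): Delta=0.0000 Bond=0.0000
(3,1): Delta=0.0000 Bond=0.0000
(3,2): Delta=0.3293 Bond=-21.6250
(3,3): Delta=1.0000 Bond=-113.8393
V0=34.2114

Risk-neutral probability p* = (R−d)/(u−d) = (1.12−0.64)/(1.34−0.64) = 0.6857.
At expiry t=4: V(4,0)=0.0000, V(4,1)=0.0000, V(4,2)=0.0000, V(4,3)=26.4907, V(4,4)=194.9179
  t=3,j=0: stock 26.2144 → up 35.1273 (V=0.0000), down 16.7772 (V=0.0000). Price 0.0000; hedge Δ=0.0000, bond B=0.0000.
  t=3,j=1: stock 54.8864 → up 73.5478 (V=0.0000), down 35.1273 (V=0.0000). Price 0.0000; hedge Δ=0.0000, bond B=0.0000.
  t=3,j=2: stock 114.9184 → up 153.9907 (V=26.4907), down 73.5478 (V=0.0000). Price 16.2188; hedge Δ=0.3293, bond B=-21.6250.
  t=3,j=3: stock 240.6104 → up 322.4179 (V=194.9179), down 153.9907 (V=26.4907). Price 126.7711; hedge Δ=1.0000, bond B=-113.8393.
  t=2,j=0: stock 40.9600 → up 54.8864 (V=0.0000), down 26.2144 (V=0.0000). Price 0.0000; hedge Δ=0.0000, bond B=0.0000.
  t=2,j=1: stock 85.7600 → up 114.9184 (V=16.2188), down 54.8864 (V=0.0000). Price 9.9299; hedge Δ=0.2702, bond B=-13.2398.
  t=2,j=2: stock 179.5600 → up 240.6104 (V=126.7711), down 114.9184 (V=16.2188). Price 82.1662; hedge Δ=0.8795, bond B=-75.7658.
  t=1,j=0: stock 64.0000 → up 85.7600 (V=9.9299), down 40.9600 (V=0.0000). Price 6.0795; hedge Δ=0.2216, bond B=-8.1060.
  t=1,j=1: stock 134.0000 → up 179.5600 (V=82.1662), down 85.7600 (V=9.9299). Price 53.0922; hedge Δ=0.7701, bond B=-50.1025.
  t=0,j=0: stock 100.0000 → up 134.0000 (V=53.0922), down 64.0000 (V=6.0795). Price 34.2114; hedge Δ=0.6716, bond B=-32.9496.
Each (Δ,B) replicates both successor values, so the strategy is self-financing and V0 is arbitrage-free.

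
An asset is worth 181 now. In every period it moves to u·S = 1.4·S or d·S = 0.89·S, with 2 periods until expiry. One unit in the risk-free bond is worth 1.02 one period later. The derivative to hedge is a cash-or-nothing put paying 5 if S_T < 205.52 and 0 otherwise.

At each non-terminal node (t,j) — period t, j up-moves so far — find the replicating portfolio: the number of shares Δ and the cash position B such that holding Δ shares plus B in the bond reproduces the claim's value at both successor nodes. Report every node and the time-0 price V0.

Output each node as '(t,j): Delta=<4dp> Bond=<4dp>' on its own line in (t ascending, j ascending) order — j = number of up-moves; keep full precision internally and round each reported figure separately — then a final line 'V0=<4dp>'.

The replicating-portfolio and risk-neutral prices coincide; use p* = (1.02−0.89)/(1.4−0.89) = 0.2549 for the latter.
Payoff layer (t=2): V(2,0)=5.0000, V(2,1)=0.0000, V(2,2)=0.0000
  t=1,j=0: stock 161.0900 → up 225.5260 (V=0.0000), down 143.3701 (V=5.0000). Price 3.6524; hedge Δ=-0.0609, bond B=13.4564.
  t=1,j=1: stock 253.4000 → up 354.7600 (V=0.0000), down 225.5260 (V=0.0000). Price 0.0000; hedge Δ=0.0000, bond B=0.0000.
  t=0,j=0: stock 181.0000 → up 253.4000 (V=0.0000), down 161.0900 (V=3.6524). Price 2.6681; hedge Δ=-0.0396, bond B=9.8297.
Check: Δ(0,0)·S0 + B(0,0) = 2.6681 = V0.

(0,0): Delta=-0.0396 Bond=9.8297
(1,0): Delta=-0.0609 Bond=13.4564
(1,1): Delta=0.0000 Bond=0.0000
V0=2.6681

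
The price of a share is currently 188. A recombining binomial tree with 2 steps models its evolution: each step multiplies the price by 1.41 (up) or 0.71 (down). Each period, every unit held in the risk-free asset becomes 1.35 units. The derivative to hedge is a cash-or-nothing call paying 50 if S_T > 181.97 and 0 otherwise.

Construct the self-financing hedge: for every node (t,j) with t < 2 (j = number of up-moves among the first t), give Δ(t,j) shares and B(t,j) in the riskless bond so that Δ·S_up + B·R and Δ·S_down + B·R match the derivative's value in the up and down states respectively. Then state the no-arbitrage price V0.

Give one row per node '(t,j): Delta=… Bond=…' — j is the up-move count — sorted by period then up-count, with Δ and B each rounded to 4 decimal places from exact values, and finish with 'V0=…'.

Since d<R<u, set p* = (R−d)/(u−d) = 0.9143; price each node as the discounted p*-expectation of its children.
Terminal values V(2,·): V(2,0)=0.0000, V(2,1)=50.0000, V(2,2)=50.0000
  t=1,j=0: stock 133.4800 → up 188.2068 (V=50.0000), down 94.7708 (V=0.0000). Price 33.8624; hedge Δ=0.5351, bond B=-37.5661.
  t=1,j=1: stock 265.0800 → up 373.7628 (V=50.0000), down 188.2068 (V=50.0000). Price 37.0370; hedge Δ=0.0000, bond B=37.0370.
  t=0,j=0: stock 188.0000 → up 265.0800 (V=37.0370), down 133.4800 (V=33.8624). Price 27.2333; hedge Δ=0.0241, bond B=22.6981.
Root portfolio cost Δ·188+B reproduces V0=27.2333.

(0,0): Delta=0.0241 Bond=22.6981
(1,0): Delta=0.5351 Bond=-37.5661
(1,1): Delta=0.0000 Bond=37.0370
V0=27.2333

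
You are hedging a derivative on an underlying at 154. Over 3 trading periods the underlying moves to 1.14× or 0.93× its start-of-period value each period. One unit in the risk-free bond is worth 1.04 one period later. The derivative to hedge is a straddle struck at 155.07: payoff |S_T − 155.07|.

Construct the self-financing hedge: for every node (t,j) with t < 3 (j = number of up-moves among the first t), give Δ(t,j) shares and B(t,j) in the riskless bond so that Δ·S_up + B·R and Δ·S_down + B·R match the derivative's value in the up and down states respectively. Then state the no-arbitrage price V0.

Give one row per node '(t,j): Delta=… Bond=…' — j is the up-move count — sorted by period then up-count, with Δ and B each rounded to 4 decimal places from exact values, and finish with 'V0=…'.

Since d<R<u, set p* = (R−d)/(u−d) = 0.5238; price each node as the discounted p*-expectation of its children.
Terminal values V(3,·): V(3,0)=31.1990, V(3,1)=3.2282, V(3,2)=31.0587, V(3,3)=73.0878
Node (2,0) S=133.1946: V=(p*·3.2282+(1−p*)·31.1990)/1.04=15.9112; Δ=(3.2282−31.1990)/(151.8418−123.8710)=-1.0000; B=V−Δ·S=149.1058
Node (2,1) S=163.2708: V=(p*·31.0587+(1−p*)·3.2282)/1.04=17.1212; Δ=(31.0587−3.2282)/(186.1287−151.8418)=0.8117; B=V−Δ·S=-115.4052
Node (2,2) S=200.1384: V=(p*·73.0878+(1−p*)·31.0587)/1.04=51.0326; Δ=(73.0878−31.0587)/(228.1578−186.1287)=1.0000; B=V−Δ·S=-149.1058
Node (1,0) S=143.2200: V=(p*·17.1212+(1−p*)·15.9112)/1.04=15.9087; Δ=(17.1212−15.9112)/(163.2708−133.1946)=0.0402; B=V−Δ·S=10.1465
Node (1,1) S=175.5600: V=(p*·51.0326+(1−p*)·17.1212)/1.04=33.5426; Δ=(51.0326−17.1212)/(200.1384−163.2708)=0.9198; B=V−Δ·S=-127.9403
Node (0,0) S=154.0000: V=(p*·33.5426+(1−p*)·15.9087)/1.04=24.1784; Δ=(33.5426−15.9087)/(175.5600−143.2200)=0.5453; B=V−Δ·S=-59.7929
Each (Δ,B) replicates both successor values, so the strategy is self-financing and V0 is arbitrage-free.

(0,0): Delta=0.5453 Bond=-59.7929
(1,0): Delta=0.0402 Bond=10.1465
(1,1): Delta=0.9198 Bond=-127.9403
(2,0): Delta=-1.0000 Bond=149.1058
(2,1): Delta=0.8117 Bond=-115.4052
(2,2): Delta=1.0000 Bond=-149.1058
V0=24.1784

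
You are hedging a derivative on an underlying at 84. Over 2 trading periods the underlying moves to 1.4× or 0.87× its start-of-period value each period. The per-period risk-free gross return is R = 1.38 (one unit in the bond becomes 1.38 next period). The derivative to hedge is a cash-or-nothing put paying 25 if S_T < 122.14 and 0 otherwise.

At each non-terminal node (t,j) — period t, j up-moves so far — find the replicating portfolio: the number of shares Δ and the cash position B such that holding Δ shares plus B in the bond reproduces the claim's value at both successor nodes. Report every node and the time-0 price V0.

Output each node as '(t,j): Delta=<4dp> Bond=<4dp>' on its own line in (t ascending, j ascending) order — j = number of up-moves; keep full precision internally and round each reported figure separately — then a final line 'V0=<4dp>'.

Risk-neutral probability p* = (R−d)/(u−d) = (1.38−0.87)/(1.4−0.87) = 0.9623.
Terminal payoffs: V(2,0)=25.0000, V(2,1)=25.0000, V(2,2)=0.0000
  t=1,j=0: stock 73.0800 → up 102.3120 (V=25.0000), down 63.5796 (V=25.0000). Price 18.1159; hedge Δ=0.0000, bond B=18.1159.
  t=1,j=1: stock 117.6000 → up 164.6400 (V=0.0000), down 102.3120 (V=25.0000). Price 0.6836; hedge Δ=-0.4011, bond B=47.8534.
  t=0,j=0: stock 84.0000 → up 117.6000 (V=0.6836), down 73.0800 (V=18.1159). Price 0.9721; hedge Δ=-0.3916, bond B=33.8632.
Self-financing check: at every node Δ·S+B equals the discounted successor values.

(0,0): Delta=-0.3916 Bond=33.8632
(1,0): Delta=0.0000 Bond=18.1159
(1,1): Delta=-0.4011 Bond=47.8534
V0=0.9721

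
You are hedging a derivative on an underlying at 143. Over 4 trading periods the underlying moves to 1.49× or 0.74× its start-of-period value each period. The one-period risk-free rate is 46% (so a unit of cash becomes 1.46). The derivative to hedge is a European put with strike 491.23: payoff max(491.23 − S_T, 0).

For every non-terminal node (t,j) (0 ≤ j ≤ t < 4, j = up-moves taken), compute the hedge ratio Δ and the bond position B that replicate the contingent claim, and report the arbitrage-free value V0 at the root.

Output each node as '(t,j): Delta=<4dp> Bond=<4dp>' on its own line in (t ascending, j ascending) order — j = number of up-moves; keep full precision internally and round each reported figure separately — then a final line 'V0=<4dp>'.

Since d<R<u, set p* = (R−d)/(u−d) = 0.9600; price each node as the discounted p*-expectation of its children.
Payoff layer (t=4): V(4,0)=448.3492, V(4,1)=404.8889, V(4,2)=317.3811, V(4,3)=141.1828, V(4,4)=0.0000
  t=3,j=0: stock 57.9470 → up 86.3411 (V=404.8889), down 42.8808 (V=448.3492). Price 278.5119; hedge Δ=-1.0000, bond B=336.4589.
  t=3,j=1: stock 116.6771 → up 173.8489 (V=317.3811), down 86.3411 (V=404.8889). Price 219.7818; hedge Δ=-1.0000, bond B=336.4589.
  t=3,j=2: stock 234.9310 → up 350.0472 (V=141.1828), down 173.8489 (V=317.3811). Price 101.5279; hedge Δ=-1.0000, bond B=336.4589.
  t=3,j=3: stock 473.0367 → up 704.8247 (V=0.0000), down 350.0472 (V=141.1828). Price 3.8680; hedge Δ=-0.3979, bond B=192.1118.
  t=2,j=0: stock 78.3068 → up 116.6771 (V=219.7818), down 57.9470 (V=278.5119). Price 152.1445; hedge Δ=-1.0000, bond B=230.4513.
  t=2,j=1: stock 157.6718 → up 234.9310 (V=101.5279), down 116.6771 (V=219.7818). Price 72.7795; hedge Δ=-1.0000, bond B=230.4513.
  t=2,j=2: stock 317.4743 → up 473.0367 (V=3.8680), down 234.9310 (V=101.5279). Price 5.3249; hedge Δ=-0.4102, bond B=135.5381.
  t=1,j=0: stock 105.8200 → up 157.6718 (V=72.7795), down 78.3068 (V=152.1445). Price 52.0234; hedge Δ=-1.0000, bond B=157.8434.
  t=1,j=1: stock 213.0700 → up 317.4743 (V=5.3249), down 157.6718 (V=72.7795). Price 5.4953; hedge Δ=-0.4221, bond B=95.4347.
  t=0,j=0: stock 143.0000 → up 213.0700 (V=5.4953), down 105.8200 (V=52.0234). Price 5.0386; hedge Δ=-0.4338, bond B=67.0761.
Each (Δ,B) replicates both successor values, so the strategy is self-financing and V0 is arbitrage-free.

(0,0): Delta=-0.4338 Bond=67.0761
(1,0): Delta=-1.0000 Bond=157.8434
(1,1): Delta=-0.4221 Bond=95.4347
(2,0): Delta=-1.0000 Bond=230.4513
(2,1): Delta=-1.0000 Bond=230.4513
(2,2): Delta=-0.4102 Bond=135.5381
(3,0): Delta=-1.0000 Bond=336.4589
(3,1): Delta=-1.0000 Bond=336.4589
(3,2): Delta=-1.0000 Bond=336.4589
(3,3): Delta=-0.3979 Bond=192.1118
V0=5.0386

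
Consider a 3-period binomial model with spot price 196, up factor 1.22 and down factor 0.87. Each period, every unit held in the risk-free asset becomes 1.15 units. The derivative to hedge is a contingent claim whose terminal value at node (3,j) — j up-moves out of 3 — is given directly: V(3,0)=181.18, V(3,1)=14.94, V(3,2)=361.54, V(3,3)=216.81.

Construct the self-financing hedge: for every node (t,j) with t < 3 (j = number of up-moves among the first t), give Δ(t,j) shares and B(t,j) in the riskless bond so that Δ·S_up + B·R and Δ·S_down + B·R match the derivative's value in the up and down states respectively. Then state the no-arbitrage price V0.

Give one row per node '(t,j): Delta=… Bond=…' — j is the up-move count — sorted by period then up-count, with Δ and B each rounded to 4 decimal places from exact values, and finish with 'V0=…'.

Risk-neutral probability p* = (R−d)/(u−d) = (1.15−0.87)/(1.22−0.87) = 0.8000.
Terminal payoffs: V(3,0)=181.1800, V(3,1)=14.9400, V(3,2)=361.5400, V(3,3)=216.8100
Node (2,0) S=148.3524: V=(p*·14.9400+(1−p*)·181.1800)/1.15=41.9026; Δ=(14.9400−181.1800)/(180.9899−129.0666)=-3.2016; B=V−Δ·S=516.8740
Node (2,1) S=208.0344: V=(p*·361.5400+(1−p*)·14.9400)/1.15=254.1043; Δ=(361.5400−14.9400)/(253.8020−180.9899)=4.7602; B=V−Δ·S=-736.1814
Node (2,2) S=291.7264: V=(p*·216.8100+(1−p*)·361.5400)/1.15=213.7009; Δ=(216.8100−361.5400)/(355.9062−253.8020)=-1.4175; B=V−Δ·S=627.2152
Node (1,0) S=170.5200: V=(p*·254.1043+(1−p*)·41.9026)/1.15=184.0557; Δ=(254.1043−41.9026)/(208.0344−148.3524)=3.5555; B=V−Δ·S=-422.2350
Node (1,1) S=239.1200: V=(p*·213.7009+(1−p*)·254.1043)/1.15=192.8535; Δ=(213.7009−254.1043)/(291.7264−208.0344)=-0.4828; B=V−Δ·S=308.2920
Node (0,0) S=196.0000: V=(p*·192.8535+(1−p*)·184.0557)/1.15=166.1687; Δ=(192.8535−184.0557)/(239.1200−170.5200)=0.1282; B=V−Δ·S=141.0319
The time-0 hedge costs 166.1687, which is the no-arbitrage price.

(0,0): Delta=0.1282 Bond=141.0319
(1,0): Delta=3.5555 Bond=-422.2350
(1,1): Delta=-0.4828 Bond=308.2920
(2,0): Delta=-3.2016 Bond=516.8740
(2,1): Delta=4.7602 Bond=-736.1814
(2,2): Delta=-1.4175 Bond=627.2152
V0=166.1687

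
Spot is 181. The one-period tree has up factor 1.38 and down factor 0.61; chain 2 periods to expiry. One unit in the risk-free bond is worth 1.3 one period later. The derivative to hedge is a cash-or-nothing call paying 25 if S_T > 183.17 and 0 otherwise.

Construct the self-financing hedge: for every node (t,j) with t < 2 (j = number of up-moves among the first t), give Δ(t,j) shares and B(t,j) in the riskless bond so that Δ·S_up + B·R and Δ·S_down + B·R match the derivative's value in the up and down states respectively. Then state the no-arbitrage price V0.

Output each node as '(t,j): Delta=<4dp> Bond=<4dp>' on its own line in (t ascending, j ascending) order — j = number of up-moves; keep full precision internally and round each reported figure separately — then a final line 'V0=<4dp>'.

The replicating-portfolio and risk-neutral prices coincide; use p* = (1.3−0.61)/(1.38−0.61) = 0.8961 for the latter.
Payoff layer (t=2): V(2,0)=0.0000, V(2,1)=0.0000, V(2,2)=25.0000
  t=1,j=0: stock 110.4100 → up 152.3658 (V=0.0000), down 67.3501 (V=0.0000). Price 0.0000; hedge Δ=0.0000, bond B=0.0000.
  t=1,j=1: stock 249.7800 → up 344.6964 (V=25.0000), down 152.3658 (V=0.0000). Price 17.2328; hedge Δ=0.1300, bond B=-15.2348.
  t=0,j=0: stock 181.0000 → up 249.7800 (V=17.2328), down 110.4100 (V=0.0000). Price 11.8787; hedge Δ=0.1236, bond B=-10.5015.
Root portfolio cost Δ·181+B reproduces V0=11.8787.

(0,0): Delta=0.1236 Bond=-10.5015
(1,0): Delta=0.0000 Bond=0.0000
(1,1): Delta=0.1300 Bond=-15.2348
V0=11.8787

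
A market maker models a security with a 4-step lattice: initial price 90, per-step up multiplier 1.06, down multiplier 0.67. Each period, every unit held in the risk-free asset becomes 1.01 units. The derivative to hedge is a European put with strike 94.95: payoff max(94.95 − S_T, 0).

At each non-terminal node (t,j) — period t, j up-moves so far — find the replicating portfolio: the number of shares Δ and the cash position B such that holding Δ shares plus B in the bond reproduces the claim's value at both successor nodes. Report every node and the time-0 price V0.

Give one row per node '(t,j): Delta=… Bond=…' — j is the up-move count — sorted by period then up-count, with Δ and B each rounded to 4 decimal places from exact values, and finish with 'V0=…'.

(0,0): Delta=-0.6579 Bond=70.8192
(1,0): Delta=-1.0000 Bond=92.1575
(1,1): Delta=-0.6261 Bond=68.4936
(2,0): Delta=-1.0000 Bond=93.0791
(2,1): Delta=-1.0000 Bond=93.0791
(2,2): Delta=-0.5913 Bond=65.6637
(3,0): Delta=-1.0000 Bond=94.0099
(3,1): Delta=-1.0000 Bond=94.0099
(3,2): Delta=-1.0000 Bond=94.0099
(3,3): Delta=-0.5533 Bond=62.2484
V0=11.6104

No-arbitrage ⇒ martingale measure with p* = (R−d)/(u−d) = 0.8718.
Terminal payoffs: V(4,0)=76.8140, V(4,1)=66.2572, V(4,2)=49.5554, V(4,3)=23.1317, V(4,4)=0.0000
(3,0): S=27.0687. Δ = (V_up−V_dn)/(S_up−S_dn) = (66.2572−76.8140)/(28.6928−18.1360) = -1.0000. V = [p*·66.2572 + (1−p*)·76.8140]/1.01 = 66.9412. B = V − Δ·S = 94.0099.
(3,1): S=42.8251. Δ = (V_up−V_dn)/(S_up−S_dn) = (49.5554−66.2572)/(45.3946−28.6928) = -1.0000. V = [p*·49.5554 + (1−p*)·66.2572]/1.01 = 51.1848. B = V − Δ·S = 94.0099.
(3,2): S=67.7531. Δ = (V_up−V_dn)/(S_up−S_dn) = (23.1317−49.5554)/(71.8183−45.3946) = -1.0000. V = [p*·23.1317 + (1−p*)·49.5554]/1.01 = 26.2568. B = V − Δ·S = 94.0099.
(3,3): S=107.1914. Δ = (V_up−V_dn)/(S_up−S_dn) = (0.0000−23.1317)/(113.6229−71.8183) = -0.5533. V = [p*·0.0000 + (1−p*)·23.1317]/1.01 = 2.9362. B = V − Δ·S = 62.2484.
(2,0): S=40.4010. Δ = (V_up−V_dn)/(S_up−S_dn) = (51.1848−66.9412)/(42.8251−27.0687) = -1.0000. V = [p*·51.1848 + (1−p*)·66.9412]/1.01 = 52.6781. B = V − Δ·S = 93.0791.
(2,1): S=63.9180. Δ = (V_up−V_dn)/(S_up−S_dn) = (26.2568−51.1848)/(67.7531−42.8251) = -1.0000. V = [p*·26.2568 + (1−p*)·51.1848]/1.01 = 29.1611. B = V − Δ·S = 93.0791.
(2,2): S=101.1240. Δ = (V_up−V_dn)/(S_up−S_dn) = (2.9362−26.2568)/(107.1914−67.7531) = -0.5913. V = [p*·2.9362 + (1−p*)·26.2568]/1.01 = 5.8674. B = V − Δ·S = 65.6637.
(1,0): S=60.3000. Δ = (V_up−V_dn)/(S_up−S_dn) = (29.1611−52.6781)/(63.9180−40.4010) = -1.0000. V = [p*·29.1611 + (1−p*)·52.6781]/1.01 = 31.8575. B = V − Δ·S = 92.1575.
(1,1): S=95.4000. Δ = (V_up−V_dn)/(S_up−S_dn) = (5.8674−29.1611)/(101.1240−63.9180) = -0.6261. V = [p*·5.8674 + (1−p*)·29.1611]/1.01 = 8.7661. B = V − Δ·S = 68.4936.
(0,0): S=90.0000. Δ = (V_up−V_dn)/(S_up−S_dn) = (8.7661−31.8575)/(95.4000−60.3000) = -0.6579. V = [p*·8.7661 + (1−p*)·31.8575]/1.01 = 11.6104. B = V − Δ·S = 70.8192.
The time-0 hedge costs 11.6104, which is the no-arbitrage price.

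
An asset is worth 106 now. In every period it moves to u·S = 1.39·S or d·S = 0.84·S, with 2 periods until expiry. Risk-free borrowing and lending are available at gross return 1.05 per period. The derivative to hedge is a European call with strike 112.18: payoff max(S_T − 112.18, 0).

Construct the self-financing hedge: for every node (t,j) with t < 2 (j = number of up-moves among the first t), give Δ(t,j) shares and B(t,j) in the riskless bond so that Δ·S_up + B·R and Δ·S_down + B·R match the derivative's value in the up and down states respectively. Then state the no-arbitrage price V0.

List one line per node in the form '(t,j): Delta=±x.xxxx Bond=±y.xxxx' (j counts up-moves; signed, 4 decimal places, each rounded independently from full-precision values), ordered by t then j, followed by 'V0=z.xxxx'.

Since d<R<u, set p* = (R−d)/(u−d) = 0.3818; price each node as the discounted p*-expectation of its children.
Payoff layer (t=2): V(2,0)=0.0000, V(2,1)=11.5856, V(2,2)=92.6226
  t=1,j=0: stock 89.0400 → up 123.7656 (V=11.5856), down 74.7936 (V=0.0000). Price 4.2129; hedge Δ=0.2366, bond B=-16.8518.
  t=1,j=1: stock 147.3400 → up 204.8026 (V=92.6226), down 123.7656 (V=11.5856). Price 40.5019; hedge Δ=1.0000, bond B=-106.8381.
  t=0,j=0: stock 106.0000 → up 147.3400 (V=40.5019), down 89.0400 (V=4.2129). Price 17.2083; hedge Δ=0.6225, bond B=-48.7716.
Check: Δ(0,0)·S0 + B(0,0) = 17.2083 = V0.

(0,0): Delta=0.6225 Bond=-48.7716
(1,0): Delta=0.2366 Bond=-16.8518
(1,1): Delta=1.0000 Bond=-106.8381
V0=17.2083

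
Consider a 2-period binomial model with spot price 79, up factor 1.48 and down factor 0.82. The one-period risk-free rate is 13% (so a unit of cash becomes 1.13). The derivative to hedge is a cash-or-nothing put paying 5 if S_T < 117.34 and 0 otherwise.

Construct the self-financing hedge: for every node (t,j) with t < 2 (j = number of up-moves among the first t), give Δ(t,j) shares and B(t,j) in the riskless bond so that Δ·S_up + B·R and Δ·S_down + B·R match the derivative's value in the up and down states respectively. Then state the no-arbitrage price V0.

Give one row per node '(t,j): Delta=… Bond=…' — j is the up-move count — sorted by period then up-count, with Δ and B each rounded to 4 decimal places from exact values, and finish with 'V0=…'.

(0,0): Delta=-0.0399 Bond=6.2008
(1,0): Delta=0.0000 Bond=4.4248
(1,1): Delta=-0.0648 Bond=9.9222
V0=3.0519

The replicating-portfolio and risk-neutral prices coincide; use p* = (1.13−0.82)/(1.48−0.82) = 0.4697 for the latter.
Payoff layer (t=2): V(2,0)=5.0000, V(2,1)=5.0000, V(2,2)=0.0000
Node (1,0) S=64.7800: V=(p*·5.0000+(1−p*)·5.0000)/1.13=4.4248; Δ=(5.0000−5.0000)/(95.8744−53.1196)=0.0000; B=V−Δ·S=4.4248
Node (1,1) S=116.9200: V=(p*·0.0000+(1−p*)·5.0000)/1.13=2.3465; Δ=(0.0000−5.0000)/(173.0416−95.8744)=-0.0648; B=V−Δ·S=9.9222
Node (0,0) S=79.0000: V=(p*·2.3465+(1−p*)·4.4248)/1.13=3.0519; Δ=(2.3465−4.4248)/(116.9200−64.7800)=-0.0399; B=V−Δ·S=6.2008
Each (Δ,B) replicates both successor values, so the strategy is self-financing and V0 is arbitrage-free.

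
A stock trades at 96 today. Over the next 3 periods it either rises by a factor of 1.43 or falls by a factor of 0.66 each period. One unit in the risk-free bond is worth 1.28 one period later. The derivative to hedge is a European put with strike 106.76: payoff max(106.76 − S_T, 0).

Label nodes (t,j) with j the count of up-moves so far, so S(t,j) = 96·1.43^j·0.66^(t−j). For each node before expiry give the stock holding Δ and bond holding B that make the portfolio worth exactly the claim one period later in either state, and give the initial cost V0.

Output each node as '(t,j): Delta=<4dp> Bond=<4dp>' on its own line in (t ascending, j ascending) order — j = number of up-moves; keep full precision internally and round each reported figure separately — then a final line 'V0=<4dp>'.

(0,0): Delta=-0.1317 Bond=14.9780
(1,0): Delta=-0.7060 Bond=55.5547
(1,1): Delta=-0.0676 Bond=10.3696
(2,0): Delta=-1.0000 Bond=83.4062
(2,1): Delta=-0.6731 Bond=68.1351
(2,2): Delta=0.0000 Bond=0.0000
V0=2.3318

Risk-neutral probability p* = (R−d)/(u−d) = (1.28−0.66)/(1.43−0.66) = 0.8052.
Terminal values V(3,·): V(3,0)=79.1604, V(3,1)=46.9608, V(3,2)=0.0000, V(3,3)=0.0000
  t=2,j=0: stock 41.8176 → up 59.7992 (V=46.9608), down 27.5996 (V=79.1604). Price 41.5887; hedge Δ=-1.0000, bond B=83.4062.
  t=2,j=1: stock 90.6048 → up 129.5649 (V=0.0000), down 59.7992 (V=46.9608). Price 7.1470; hedge Δ=-0.6731, bond B=68.1351.
  t=2,j=2: stock 196.3104 → up 280.7239 (V=0.0000), down 129.5649 (V=0.0000). Price 0.0000; hedge Δ=0.0000, bond B=0.0000.
  t=1,j=0: stock 63.3600 → up 90.6048 (V=7.1470), down 41.8176 (V=41.5887). Price 10.8253; hedge Δ=-0.7060, bond B=55.5547.
  t=1,j=1: stock 137.2800 → up 196.3104 (V=0.0000), down 90.6048 (V=7.1470). Price 1.0877; hedge Δ=-0.0676, bond B=10.3696.
  t=0,j=0: stock 96.0000 → up 137.2800 (V=1.0877), down 63.3600 (V=10.8253). Price 2.3318; hedge Δ=-0.1317, bond B=14.9780.
Each (Δ,B) replicates both successor values, so the strategy is self-financing and V0 is arbitrage-free.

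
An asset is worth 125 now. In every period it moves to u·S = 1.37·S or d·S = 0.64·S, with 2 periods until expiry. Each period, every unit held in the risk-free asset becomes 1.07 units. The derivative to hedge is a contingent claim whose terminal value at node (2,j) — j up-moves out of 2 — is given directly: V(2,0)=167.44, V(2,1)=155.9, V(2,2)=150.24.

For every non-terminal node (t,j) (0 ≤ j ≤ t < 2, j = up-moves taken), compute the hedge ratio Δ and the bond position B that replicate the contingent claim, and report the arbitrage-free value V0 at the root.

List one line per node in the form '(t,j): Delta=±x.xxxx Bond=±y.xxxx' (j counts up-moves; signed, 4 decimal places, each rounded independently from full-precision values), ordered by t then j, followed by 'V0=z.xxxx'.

(0,0): Delta=-0.0827 Bond=146.4959
(1,0): Delta=-0.1976 Bond=165.9414
(1,1): Delta=-0.0453 Bond=150.3385
V0=136.1561

Under the risk-neutral measure, an up-move has probability p* = (R−d)/(u−d) = 0.5890 and values discount at R = 1.07.
Terminal values V(2,·): V(2,0)=167.4400, V(2,1)=155.9000, V(2,2)=150.2400
  t=1,j=0: stock 80.0000 → up 109.6000 (V=155.9000), down 51.2000 (V=167.4400). Price 150.1331; hedge Δ=-0.1976, bond B=165.9414.
  t=1,j=1: stock 171.2500 → up 234.6125 (V=150.2400), down 109.6000 (V=155.9000). Price 142.5851; hedge Δ=-0.0453, bond B=150.3385.
  t=0,j=0: stock 125.0000 → up 171.2500 (V=142.5851), down 80.0000 (V=150.1331). Price 136.1561; hedge Δ=-0.0827, bond B=146.4959.
Root portfolio cost Δ·125+B reproduces V0=136.1561.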